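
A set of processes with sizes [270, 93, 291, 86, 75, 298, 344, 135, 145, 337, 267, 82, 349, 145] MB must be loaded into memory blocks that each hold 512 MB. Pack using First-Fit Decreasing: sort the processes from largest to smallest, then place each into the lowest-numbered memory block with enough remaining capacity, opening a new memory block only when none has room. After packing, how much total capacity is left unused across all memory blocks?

667

Sorted descending: 349, 344, 337, 298, 291, 270, 267, 145, 145, 135, 93, 86, 82, 75.
memory block 1: place 349 MB, 163 MB left
memory block 2: place 344 MB, 168 MB left
memory block 3: place 337 MB, 175 MB left
memory block 4: place 298 MB, 214 MB left
memory block 5: place 291 MB, 221 MB left
memory block 6: place 270 MB, 242 MB left
memory block 7: place 267 MB, 245 MB left
memory block 1: place 145 MB, 18 MB left
memory block 2: place 145 MB, 23 MB left
memory block 3: place 135 MB, 40 MB left
memory block 4: place 93 MB, 121 MB left
memory block 4: place 86 MB, 35 MB left
memory block 5: place 82 MB, 139 MB left
memory block 5: place 75 MB, 64 MB left
7 memory blocks × 512 MB = 3584 MB; used 2917 MB; unused 667 MB.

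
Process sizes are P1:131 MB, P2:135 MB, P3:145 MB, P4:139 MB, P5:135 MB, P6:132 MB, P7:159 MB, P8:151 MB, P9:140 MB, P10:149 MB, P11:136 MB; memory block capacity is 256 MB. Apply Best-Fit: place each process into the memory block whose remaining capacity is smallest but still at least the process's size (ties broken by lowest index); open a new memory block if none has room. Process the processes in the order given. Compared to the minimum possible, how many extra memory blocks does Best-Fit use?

0

Best-Fit: [131] [135] [145] [139] [135] [132] [159] [151] [140] [149] [136] → 11 memory blocks.
11 processes exceed 128 MB (half the capacity), and no two of those can share a memory block, so at least 11 memory blocks are needed.
So 11 is already optimal.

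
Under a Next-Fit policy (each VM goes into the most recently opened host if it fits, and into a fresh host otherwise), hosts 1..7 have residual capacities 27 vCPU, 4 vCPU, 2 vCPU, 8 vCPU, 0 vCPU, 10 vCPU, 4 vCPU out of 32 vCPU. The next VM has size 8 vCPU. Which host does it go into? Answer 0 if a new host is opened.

0

Next-Fit only looks at host 7, which has 4 vCPU free.
8 vCPU does not fit, so a new host is opened.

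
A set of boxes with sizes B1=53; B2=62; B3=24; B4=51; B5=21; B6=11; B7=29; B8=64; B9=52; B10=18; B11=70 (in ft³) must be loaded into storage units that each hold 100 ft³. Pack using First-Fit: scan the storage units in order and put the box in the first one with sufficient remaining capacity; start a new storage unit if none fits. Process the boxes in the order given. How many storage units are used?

6

storage unit 1: place B1 (53 ft³), 47 ft³ left
storage unit 2: place B2 (62 ft³), 38 ft³ left
storage unit 1: place B3 (24 ft³), 23 ft³ left
storage unit 3: place B4 (51 ft³), 49 ft³ left
storage unit 1: place B5 (21 ft³), 2 ft³ left
storage unit 2: place B6 (11 ft³), 27 ft³ left
storage unit 3: place B7 (29 ft³), 20 ft³ left
storage unit 4: place B8 (64 ft³), 36 ft³ left
storage unit 5: place B9 (52 ft³), 48 ft³ left
storage unit 2: place B10 (18 ft³), 9 ft³ left
storage unit 6: place B11 (70 ft³), 30 ft³ left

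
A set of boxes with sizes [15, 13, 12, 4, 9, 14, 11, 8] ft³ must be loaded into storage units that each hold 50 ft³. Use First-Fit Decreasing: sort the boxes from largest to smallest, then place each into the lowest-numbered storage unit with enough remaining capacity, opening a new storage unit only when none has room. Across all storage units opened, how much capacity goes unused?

Sorted descending: 15, 14, 13, 12, 11, 9, 8, 4.
Put 15 ft³ in storage unit 1; 35 ft³ remain.
Put 14 ft³ in storage unit 1; 21 ft³ remain.
Put 13 ft³ in storage unit 1; 8 ft³ remain.
Put 12 ft³ in storage unit 2; 38 ft³ remain.
Put 11 ft³ in storage unit 2; 27 ft³ remain.
Put 9 ft³ in storage unit 2; 18 ft³ remain.
Put 8 ft³ in storage unit 1; 0 ft³ remain.
Put 4 ft³ in storage unit 2; 14 ft³ remain.
2 storage units × 50 ft³ = 100 ft³; used 86 ft³; unused 14 ft³.

14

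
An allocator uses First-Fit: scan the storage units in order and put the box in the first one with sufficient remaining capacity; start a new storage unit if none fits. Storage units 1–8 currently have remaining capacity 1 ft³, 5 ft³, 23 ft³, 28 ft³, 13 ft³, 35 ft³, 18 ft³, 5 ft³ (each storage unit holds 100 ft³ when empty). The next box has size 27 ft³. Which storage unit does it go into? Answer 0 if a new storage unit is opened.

4

Storage units with room: storage unit 4 (28 ft³), storage unit 6 (35 ft³).
The first with room is storage unit 4.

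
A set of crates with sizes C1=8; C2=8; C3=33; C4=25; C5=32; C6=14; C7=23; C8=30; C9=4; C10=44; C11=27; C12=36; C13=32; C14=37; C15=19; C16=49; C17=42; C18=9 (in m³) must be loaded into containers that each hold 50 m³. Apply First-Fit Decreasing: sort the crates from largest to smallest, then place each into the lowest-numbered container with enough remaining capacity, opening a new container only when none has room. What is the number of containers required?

11

Sorted descending: 49, 44, 42, 37, 36, 33, 32, 32, 30, 27, 25, 23, 19, 14, 9, 8, 8, 4.
container 1: place 49 m³, 1 m³ left
container 2: place 44 m³, 6 m³ left
container 3: place 42 m³, 8 m³ left
container 4: place 37 m³, 13 m³ left
container 5: place 36 m³, 14 m³ left
container 6: place 33 m³, 17 m³ left
container 7: place 32 m³, 18 m³ left
container 8: place 32 m³, 18 m³ left
container 9: place 30 m³, 20 m³ left
container 10: place 27 m³, 23 m³ left
container 11: place 25 m³, 25 m³ left
container 10: place 23 m³, 0 m³ left
container 9: place 19 m³, 1 m³ left
container 5: place 14 m³, 0 m³ left
container 4: place 9 m³, 4 m³ left
container 3: place 8 m³, 0 m³ left
container 6: place 8 m³, 9 m³ left
container 2: place 4 m³, 2 m³ left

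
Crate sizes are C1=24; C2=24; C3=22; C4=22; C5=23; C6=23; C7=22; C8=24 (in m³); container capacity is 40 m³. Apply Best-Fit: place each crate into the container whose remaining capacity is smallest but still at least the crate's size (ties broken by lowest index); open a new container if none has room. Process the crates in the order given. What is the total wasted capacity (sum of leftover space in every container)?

136

container 1: place C1 (24 m³), 16 m³ left
container 2: place C2 (24 m³), 16 m³ left
container 3: place C3 (22 m³), 18 m³ left
container 4: place C4 (22 m³), 18 m³ left
container 5: place C5 (23 m³), 17 m³ left
container 6: place C6 (23 m³), 17 m³ left
container 7: place C7 (22 m³), 18 m³ left
container 8: place C8 (24 m³), 16 m³ left
8 containers × 40 m³ = 320 m³; used 184 m³; unused 136 m³.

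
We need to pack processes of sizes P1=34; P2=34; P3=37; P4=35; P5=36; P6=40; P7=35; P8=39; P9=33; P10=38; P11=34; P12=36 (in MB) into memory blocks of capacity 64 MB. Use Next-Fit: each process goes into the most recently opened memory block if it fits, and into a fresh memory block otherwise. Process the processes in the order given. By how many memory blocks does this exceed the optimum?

0

Next-Fit: [34] [34] [37] [35] [36] [40] [35] [39] [33] [38] [34] [36] → 12 memory blocks.
12 processes exceed 32 MB (half the capacity), and no two of those can share a memory block, so at least 12 memory blocks are needed.
So 12 is already optimal.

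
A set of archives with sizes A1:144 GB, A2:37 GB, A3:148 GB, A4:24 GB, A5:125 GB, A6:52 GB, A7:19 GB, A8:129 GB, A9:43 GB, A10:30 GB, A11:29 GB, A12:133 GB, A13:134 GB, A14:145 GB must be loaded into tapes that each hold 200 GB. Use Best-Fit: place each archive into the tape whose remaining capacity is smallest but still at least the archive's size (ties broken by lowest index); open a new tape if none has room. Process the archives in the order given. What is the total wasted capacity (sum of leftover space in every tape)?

208

A1 (144 GB) → tape 1 (remaining 56 GB)
A2 (37 GB) → tape 1 (remaining 19 GB)
A3 (148 GB) → tape 2 (remaining 52 GB)
A4 (24 GB) → tape 2 (remaining 28 GB)
A5 (125 GB) → tape 3 (remaining 75 GB)
A6 (52 GB) → tape 3 (remaining 23 GB)
A7 (19 GB) → tape 1 (remaining 0 GB)
A8 (129 GB) → tape 4 (remaining 71 GB)
A9 (43 GB) → tape 4 (remaining 28 GB)
A10 (30 GB) → tape 5 (remaining 170 GB)
A11 (29 GB) → tape 5 (remaining 141 GB)
A12 (133 GB) → tape 5 (remaining 8 GB)
A13 (134 GB) → tape 6 (remaining 66 GB)
A14 (145 GB) → tape 7 (remaining 55 GB)
7 tapes × 200 GB = 1400 GB; used 1192 GB; unused 208 GB.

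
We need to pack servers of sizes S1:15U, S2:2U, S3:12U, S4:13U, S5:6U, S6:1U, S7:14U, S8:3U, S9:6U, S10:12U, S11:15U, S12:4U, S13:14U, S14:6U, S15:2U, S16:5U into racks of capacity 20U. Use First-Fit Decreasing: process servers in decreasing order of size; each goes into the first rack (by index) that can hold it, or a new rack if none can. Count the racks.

7 racks

Sorted descending: 15, 15, 14, 14, 13, 12, 12, 6, 6, 6, 5, 4, 3, 2, 2, 1.
15U → rack 1 (remaining 5U)
15U → rack 2 (remaining 5U)
14U → rack 3 (remaining 6U)
14U → rack 4 (remaining 6U)
13U → rack 5 (remaining 7U)
12U → rack 6 (remaining 8U)
12U → rack 7 (remaining 8U)
6U → rack 3 (remaining 0U)
6U → rack 4 (remaining 0U)
6U → rack 5 (remaining 1U)
5U → rack 1 (remaining 0U)
4U → rack 2 (remaining 1U)
3U → rack 6 (remaining 5U)
2U → rack 6 (remaining 3U)
2U → rack 6 (remaining 1U)
1U → rack 2 (remaining 0U)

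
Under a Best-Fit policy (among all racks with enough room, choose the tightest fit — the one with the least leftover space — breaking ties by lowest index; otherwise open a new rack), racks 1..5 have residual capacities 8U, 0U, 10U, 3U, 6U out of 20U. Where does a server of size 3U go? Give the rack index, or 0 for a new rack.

Racks with room: rack 1 (8U), rack 3 (10U), rack 4 (3U), rack 5 (6U).
Tightest fit is rack 4 with 3U free.

4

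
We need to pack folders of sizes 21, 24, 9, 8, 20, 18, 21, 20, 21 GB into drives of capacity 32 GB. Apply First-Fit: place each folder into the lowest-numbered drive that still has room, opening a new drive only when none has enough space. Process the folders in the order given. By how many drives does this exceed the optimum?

0

First-Fit: [21,9] [24,8] [20] [18] [21] [20] [21] → 7 drives.
7 folders exceed 16 GB (half the capacity), and no two of those can share a drive, so at least 7 drives are needed.
So 7 is already optimal.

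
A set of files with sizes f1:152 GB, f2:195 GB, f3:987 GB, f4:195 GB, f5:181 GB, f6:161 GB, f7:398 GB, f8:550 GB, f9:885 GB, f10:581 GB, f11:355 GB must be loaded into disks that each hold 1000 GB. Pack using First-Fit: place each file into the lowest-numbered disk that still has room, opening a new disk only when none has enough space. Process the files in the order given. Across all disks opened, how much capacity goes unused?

f1 (152 GB) → disk 1 (remaining 848 GB)
f2 (195 GB) → disk 1 (remaining 653 GB)
f3 (987 GB) → disk 2 (remaining 13 GB)
f4 (195 GB) → disk 1 (remaining 458 GB)
f5 (181 GB) → disk 1 (remaining 277 GB)
f6 (161 GB) → disk 1 (remaining 116 GB)
f7 (398 GB) → disk 3 (remaining 602 GB)
f8 (550 GB) → disk 3 (remaining 52 GB)
f9 (885 GB) → disk 4 (remaining 115 GB)
f10 (581 GB) → disk 5 (remaining 419 GB)
f11 (355 GB) → disk 5 (remaining 64 GB)
5 disks × 1000 GB = 5000 GB; used 4640 GB; unused 360 GB.

360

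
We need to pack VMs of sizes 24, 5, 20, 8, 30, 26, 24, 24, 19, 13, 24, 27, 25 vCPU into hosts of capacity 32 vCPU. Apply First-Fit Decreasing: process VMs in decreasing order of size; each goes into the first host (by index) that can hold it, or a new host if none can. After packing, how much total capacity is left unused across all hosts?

51

Sorted descending: 30, 27, 26, 25, 24, 24, 24, 24, 20, 19, 13, 8, 5.
Put 30 vCPU in host 1; 2 vCPU remain.
Put 27 vCPU in host 2; 5 vCPU remain.
Put 26 vCPU in host 3; 6 vCPU remain.
Put 25 vCPU in host 4; 7 vCPU remain.
Put 24 vCPU in host 5; 8 vCPU remain.
Put 24 vCPU in host 6; 8 vCPU remain.
Put 24 vCPU in host 7; 8 vCPU remain.
Put 24 vCPU in host 8; 8 vCPU remain.
Put 20 vCPU in host 9; 12 vCPU remain.
Put 19 vCPU in host 10; 13 vCPU remain.
Put 13 vCPU in host 10; 0 vCPU remain.
Put 8 vCPU in host 5; 0 vCPU remain.
Put 5 vCPU in host 2; 0 vCPU remain.
10 hosts × 32 vCPU = 320 vCPU; used 269 vCPU; unused 51 vCPU.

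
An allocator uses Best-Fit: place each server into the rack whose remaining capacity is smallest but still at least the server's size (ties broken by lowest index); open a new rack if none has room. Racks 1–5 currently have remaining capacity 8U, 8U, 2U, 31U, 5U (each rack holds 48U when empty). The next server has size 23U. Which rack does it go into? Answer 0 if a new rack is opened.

Racks with room: rack 4 (31U).
Tightest fit is rack 4 with 31U free.

4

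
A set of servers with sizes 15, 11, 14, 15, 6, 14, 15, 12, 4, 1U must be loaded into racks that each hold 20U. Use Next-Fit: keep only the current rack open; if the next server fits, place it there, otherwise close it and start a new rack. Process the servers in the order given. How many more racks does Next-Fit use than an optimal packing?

0

Next-Fit: [15] [11] [14] [15] [6,14] [15] [12,4,1] → 7 racks.
7 servers exceed 10U (half the capacity), and no two of those can share a rack, so at least 7 racks are needed.
So 7 is already optimal.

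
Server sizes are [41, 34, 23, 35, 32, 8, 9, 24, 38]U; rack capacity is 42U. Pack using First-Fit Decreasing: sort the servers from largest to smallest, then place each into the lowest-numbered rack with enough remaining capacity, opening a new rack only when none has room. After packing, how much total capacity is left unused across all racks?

50

Sorted descending: 41, 38, 35, 34, 32, 24, 23, 9, 8.
41U → rack 1 (remaining 1U)
38U → rack 2 (remaining 4U)
35U → rack 3 (remaining 7U)
34U → rack 4 (remaining 8U)
32U → rack 5 (remaining 10U)
24U → rack 6 (remaining 18U)
23U → rack 7 (remaining 19U)
9U → rack 5 (remaining 1U)
8U → rack 4 (remaining 0U)
7 racks × 42U = 294U; used 244U; unused 50U.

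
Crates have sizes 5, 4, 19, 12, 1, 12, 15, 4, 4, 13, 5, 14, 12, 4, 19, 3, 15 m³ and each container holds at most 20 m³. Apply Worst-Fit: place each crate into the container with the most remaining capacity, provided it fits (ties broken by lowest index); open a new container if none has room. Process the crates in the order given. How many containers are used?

Put 5 m³ in container 1; 15 m³ remain.
Put 4 m³ in container 1; 11 m³ remain.
Put 19 m³ in container 2; 1 m³ remain.
Put 12 m³ in container 3; 8 m³ remain.
Put 1 m³ in container 1; 10 m³ remain.
Put 12 m³ in container 4; 8 m³ remain.
Put 15 m³ in container 5; 5 m³ remain.
Put 4 m³ in container 1; 6 m³ remain.
Put 4 m³ in container 3; 4 m³ remain.
Put 13 m³ in container 6; 7 m³ remain.
Put 5 m³ in container 4; 3 m³ remain.
Put 14 m³ in container 7; 6 m³ remain.
Put 12 m³ in container 8; 8 m³ remain.
Put 4 m³ in container 8; 4 m³ remain.
Put 19 m³ in container 9; 1 m³ remain.
Put 3 m³ in container 6; 4 m³ remain.
Put 15 m³ in container 10; 5 m³ remain.
Final containers: [5,4,1,4] [19] [12,4] [12,5] [15] [13,3] [14] [12,4] [19] [15].

10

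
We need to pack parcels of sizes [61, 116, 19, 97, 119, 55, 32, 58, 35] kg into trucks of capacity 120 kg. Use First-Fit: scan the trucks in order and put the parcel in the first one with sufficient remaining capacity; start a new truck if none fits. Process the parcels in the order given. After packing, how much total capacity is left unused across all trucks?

128

61 kg → truck 1 (remaining 59 kg)
116 kg → truck 2 (remaining 4 kg)
19 kg → truck 1 (remaining 40 kg)
97 kg → truck 3 (remaining 23 kg)
119 kg → truck 4 (remaining 1 kg)
55 kg → truck 5 (remaining 65 kg)
32 kg → truck 1 (remaining 8 kg)
58 kg → truck 5 (remaining 7 kg)
35 kg → truck 6 (remaining 85 kg)
6 trucks × 120 kg = 720 kg; used 592 kg; unused 128 kg.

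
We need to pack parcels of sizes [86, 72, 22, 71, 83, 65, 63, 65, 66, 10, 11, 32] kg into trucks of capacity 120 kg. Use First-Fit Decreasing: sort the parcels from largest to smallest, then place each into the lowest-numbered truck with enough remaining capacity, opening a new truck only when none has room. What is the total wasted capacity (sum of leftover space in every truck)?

Sorted descending: 86, 83, 72, 71, 66, 65, 65, 63, 32, 22, 11, 10.
Put 86 kg in truck 1; 34 kg remain.
Put 83 kg in truck 2; 37 kg remain.
Put 72 kg in truck 3; 48 kg remain.
Put 71 kg in truck 4; 49 kg remain.
Put 66 kg in truck 5; 54 kg remain.
Put 65 kg in truck 6; 55 kg remain.
Put 65 kg in truck 7; 55 kg remain.
Put 63 kg in truck 8; 57 kg remain.
Put 32 kg in truck 1; 2 kg remain.
Put 22 kg in truck 2; 15 kg remain.
Put 11 kg in truck 2; 4 kg remain.
Put 10 kg in truck 3; 38 kg remain.
8 trucks × 120 kg = 960 kg; used 646 kg; unused 314 kg.

314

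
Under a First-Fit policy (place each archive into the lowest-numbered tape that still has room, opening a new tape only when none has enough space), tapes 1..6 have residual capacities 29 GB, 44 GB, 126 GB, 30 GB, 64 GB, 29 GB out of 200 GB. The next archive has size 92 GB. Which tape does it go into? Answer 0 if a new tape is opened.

3

Tapes with room: tape 3 (126 GB).
The first with room is tape 3.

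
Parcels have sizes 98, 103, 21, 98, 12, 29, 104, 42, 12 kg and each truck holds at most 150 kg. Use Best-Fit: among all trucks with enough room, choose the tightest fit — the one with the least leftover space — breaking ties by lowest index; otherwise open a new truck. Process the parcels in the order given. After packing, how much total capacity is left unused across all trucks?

98 kg → truck 1 (remaining 52 kg)
103 kg → truck 2 (remaining 47 kg)
21 kg → truck 2 (remaining 26 kg)
98 kg → truck 3 (remaining 52 kg)
12 kg → truck 2 (remaining 14 kg)
29 kg → truck 1 (remaining 23 kg)
104 kg → truck 4 (remaining 46 kg)
42 kg → truck 4 (remaining 4 kg)
12 kg → truck 2 (remaining 2 kg)
4 trucks × 150 kg = 600 kg; used 519 kg; unused 81 kg.

81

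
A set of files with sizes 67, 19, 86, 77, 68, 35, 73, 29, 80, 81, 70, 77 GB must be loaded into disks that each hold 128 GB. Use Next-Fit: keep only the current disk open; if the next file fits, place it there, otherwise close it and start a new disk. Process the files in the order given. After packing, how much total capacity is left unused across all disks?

disk 1: place 67 GB, 61 GB left
disk 1: place 19 GB, 42 GB left
disk 2: place 86 GB, 42 GB left
disk 3: place 77 GB, 51 GB left
disk 4: place 68 GB, 60 GB left
disk 4: place 35 GB, 25 GB left
disk 5: place 73 GB, 55 GB left
disk 5: place 29 GB, 26 GB left
disk 6: place 80 GB, 48 GB left
disk 7: place 81 GB, 47 GB left
disk 8: place 70 GB, 58 GB left
disk 9: place 77 GB, 51 GB left
9 disks × 128 GB = 1152 GB; used 762 GB; unused 390 GB.

390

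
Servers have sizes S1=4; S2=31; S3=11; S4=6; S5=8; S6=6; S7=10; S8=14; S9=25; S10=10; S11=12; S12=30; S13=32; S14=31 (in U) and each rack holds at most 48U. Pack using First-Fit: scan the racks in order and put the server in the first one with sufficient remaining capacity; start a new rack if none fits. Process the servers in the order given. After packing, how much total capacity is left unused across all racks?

58

S1 (4U) → rack 1 (remaining 44U)
S2 (31U) → rack 1 (remaining 13U)
S3 (11U) → rack 1 (remaining 2U)
S4 (6U) → rack 2 (remaining 42U)
S5 (8U) → rack 2 (remaining 34U)
S6 (6U) → rack 2 (remaining 28U)
S7 (10U) → rack 2 (remaining 18U)
S8 (14U) → rack 2 (remaining 4U)
S9 (25U) → rack 3 (remaining 23U)
S10 (10U) → rack 3 (remaining 13U)
S11 (12U) → rack 3 (remaining 1U)
S12 (30U) → rack 4 (remaining 18U)
S13 (32U) → rack 5 (remaining 16U)
S14 (31U) → rack 6 (remaining 17U)
6 racks × 48U = 288U; used 230U; unused 58U.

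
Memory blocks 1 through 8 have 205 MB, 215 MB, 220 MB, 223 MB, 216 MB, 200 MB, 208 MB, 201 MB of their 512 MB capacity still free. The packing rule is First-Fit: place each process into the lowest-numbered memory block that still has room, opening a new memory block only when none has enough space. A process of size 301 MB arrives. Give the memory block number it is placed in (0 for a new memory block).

No memory block has ≥ 301 MB free, so a new memory block is opened.

0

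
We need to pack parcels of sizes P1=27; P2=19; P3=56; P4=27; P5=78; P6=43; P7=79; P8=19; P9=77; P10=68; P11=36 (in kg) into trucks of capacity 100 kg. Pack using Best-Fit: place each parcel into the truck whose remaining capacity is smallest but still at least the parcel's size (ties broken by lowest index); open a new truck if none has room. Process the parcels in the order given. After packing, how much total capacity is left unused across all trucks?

Put P1 (27 kg) in truck 1; 73 kg remain.
Put P2 (19 kg) in truck 1; 54 kg remain.
Put P3 (56 kg) in truck 2; 44 kg remain.
Put P4 (27 kg) in truck 2; 17 kg remain.
Put P5 (78 kg) in truck 3; 22 kg remain.
Put P6 (43 kg) in truck 1; 11 kg remain.
Put P7 (79 kg) in truck 4; 21 kg remain.
Put P8 (19 kg) in truck 4; 2 kg remain.
Put P9 (77 kg) in truck 5; 23 kg remain.
Put P10 (68 kg) in truck 6; 32 kg remain.
Put P11 (36 kg) in truck 7; 64 kg remain.
7 trucks × 100 kg = 700 kg; used 529 kg; unused 171 kg.

171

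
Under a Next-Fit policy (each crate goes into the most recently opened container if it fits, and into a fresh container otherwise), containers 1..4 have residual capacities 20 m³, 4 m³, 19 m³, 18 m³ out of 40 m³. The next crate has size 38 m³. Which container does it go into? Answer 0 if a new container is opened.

0

Next-Fit only looks at container 4, which has 18 m³ free.
38 m³ does not fit, so a new container is opened.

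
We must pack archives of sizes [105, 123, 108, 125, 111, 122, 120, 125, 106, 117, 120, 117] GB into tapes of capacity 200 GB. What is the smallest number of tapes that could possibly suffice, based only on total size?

Total size = 105 + 123 + 108 + 125 + 111 + 122 + 120 + 125 + 106 + 117 + 120 + 117 = 1399 GB.
⌈1399 / 200⌉ = 7.

7 tapes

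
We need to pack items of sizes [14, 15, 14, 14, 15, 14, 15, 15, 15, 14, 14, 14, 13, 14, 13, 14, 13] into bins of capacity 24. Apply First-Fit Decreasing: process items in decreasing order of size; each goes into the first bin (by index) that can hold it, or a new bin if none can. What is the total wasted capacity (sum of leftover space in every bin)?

Sorted descending: 15, 15, 15, 15, 15, 14, 14, 14, 14, 14, 14, 14, 14, 14, 13, 13, 13.
15 → bin 1 (remaining 9)
15 → bin 2 (remaining 9)
15 → bin 3 (remaining 9)
15 → bin 4 (remaining 9)
15 → bin 5 (remaining 9)
14 → bin 6 (remaining 10)
14 → bin 7 (remaining 10)
14 → bin 8 (remaining 10)
14 → bin 9 (remaining 10)
14 → bin 10 (remaining 10)
14 → bin 11 (remaining 10)
14 → bin 12 (remaining 10)
14 → bin 13 (remaining 10)
14 → bin 14 (remaining 10)
13 → bin 15 (remaining 11)
13 → bin 16 (remaining 11)
13 → bin 17 (remaining 11)
17 bins × 24 = 408; used 240; unused 168.

168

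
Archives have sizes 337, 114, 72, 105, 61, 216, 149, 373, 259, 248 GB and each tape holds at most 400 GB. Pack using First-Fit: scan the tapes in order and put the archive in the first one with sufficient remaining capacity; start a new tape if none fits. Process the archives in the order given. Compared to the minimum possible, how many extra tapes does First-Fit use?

First-Fit: [337,61] [114,72,105] [216,149] [373] [259] [248] → 6 tapes.
Total size 1934 GB; any packing needs at least ⌈1934/400⌉ = 5 tapes.
An optimal packing achieves that bound: [373] [337,61] [259,114] [248,149] [216,105,72] → 5 tapes.
Excess: 6 − 5 = 1.

1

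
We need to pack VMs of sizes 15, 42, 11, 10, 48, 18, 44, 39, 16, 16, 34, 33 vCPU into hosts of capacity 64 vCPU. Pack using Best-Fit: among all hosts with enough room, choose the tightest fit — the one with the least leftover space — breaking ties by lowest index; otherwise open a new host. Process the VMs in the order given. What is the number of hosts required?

15 vCPU → host 1 (remaining 49 vCPU)
42 vCPU → host 1 (remaining 7 vCPU)
11 vCPU → host 2 (remaining 53 vCPU)
10 vCPU → host 2 (remaining 43 vCPU)
48 vCPU → host 3 (remaining 16 vCPU)
18 vCPU → host 2 (remaining 25 vCPU)
44 vCPU → host 4 (remaining 20 vCPU)
39 vCPU → host 5 (remaining 25 vCPU)
16 vCPU → host 3 (remaining 0 vCPU)
16 vCPU → host 4 (remaining 4 vCPU)
34 vCPU → host 6 (remaining 30 vCPU)
33 vCPU → host 7 (remaining 31 vCPU)
Final hosts: [15,42] [11,10,18] [48,16] [44,16] [39] [34] [33].

7 hosts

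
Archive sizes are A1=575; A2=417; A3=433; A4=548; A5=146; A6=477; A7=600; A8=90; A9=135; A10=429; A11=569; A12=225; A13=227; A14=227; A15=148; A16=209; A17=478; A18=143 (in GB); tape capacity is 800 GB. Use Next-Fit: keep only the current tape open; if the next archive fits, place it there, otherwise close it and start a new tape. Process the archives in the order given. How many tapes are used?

A1 (575 GB) → tape 1 (remaining 225 GB)
A2 (417 GB) → tape 2 (remaining 383 GB)
A3 (433 GB) → tape 3 (remaining 367 GB)
A4 (548 GB) → tape 4 (remaining 252 GB)
A5 (146 GB) → tape 4 (remaining 106 GB)
A6 (477 GB) → tape 5 (remaining 323 GB)
A7 (600 GB) → tape 6 (remaining 200 GB)
A8 (90 GB) → tape 6 (remaining 110 GB)
A9 (135 GB) → tape 7 (remaining 665 GB)
A10 (429 GB) → tape 7 (remaining 236 GB)
A11 (569 GB) → tape 8 (remaining 231 GB)
A12 (225 GB) → tape 8 (remaining 6 GB)
A13 (227 GB) → tape 9 (remaining 573 GB)
A14 (227 GB) → tape 9 (remaining 346 GB)
A15 (148 GB) → tape 9 (remaining 198 GB)
A16 (209 GB) → tape 10 (remaining 591 GB)
A17 (478 GB) → tape 10 (remaining 113 GB)
A18 (143 GB) → tape 11 (remaining 657 GB)

11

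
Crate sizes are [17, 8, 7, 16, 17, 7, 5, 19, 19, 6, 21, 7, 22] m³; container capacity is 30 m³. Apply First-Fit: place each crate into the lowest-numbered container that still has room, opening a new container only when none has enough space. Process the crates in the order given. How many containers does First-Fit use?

container 1: place 17 m³, 13 m³ left
container 1: place 8 m³, 5 m³ left
container 2: place 7 m³, 23 m³ left
container 2: place 16 m³, 7 m³ left
container 3: place 17 m³, 13 m³ left
container 2: place 7 m³, 0 m³ left
container 1: place 5 m³, 0 m³ left
container 4: place 19 m³, 11 m³ left
container 5: place 19 m³, 11 m³ left
container 3: place 6 m³, 7 m³ left
container 6: place 21 m³, 9 m³ left
container 3: place 7 m³, 0 m³ left
container 7: place 22 m³, 8 m³ left
Final containers: [17,8,5] [7,16,7] [17,6,7] [19] [19] [21] [22].

7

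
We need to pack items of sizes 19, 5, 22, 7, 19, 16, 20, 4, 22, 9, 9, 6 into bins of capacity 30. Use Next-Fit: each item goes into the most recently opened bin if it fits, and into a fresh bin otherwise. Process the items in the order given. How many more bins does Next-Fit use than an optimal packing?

1

Next-Fit: [19,5] [22,7] [19] [16] [20,4] [22] [9,9,6] → 7 bins.
Total size 158; any packing needs at least ⌈158/30⌉ = 6 bins.
An optimal packing achieves that bound: [22,7] [22,6] [20,9] [19,9] [19,5,4] [16] → 6 bins.
Excess: 7 − 6 = 1.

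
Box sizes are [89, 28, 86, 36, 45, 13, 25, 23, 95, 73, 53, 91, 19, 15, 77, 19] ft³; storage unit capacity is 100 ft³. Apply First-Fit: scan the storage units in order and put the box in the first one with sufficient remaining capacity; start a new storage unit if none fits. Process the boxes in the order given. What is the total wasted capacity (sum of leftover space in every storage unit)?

113

89 ft³ → storage unit 1 (remaining 11 ft³)
28 ft³ → storage unit 2 (remaining 72 ft³)
86 ft³ → storage unit 3 (remaining 14 ft³)
36 ft³ → storage unit 2 (remaining 36 ft³)
45 ft³ → storage unit 4 (remaining 55 ft³)
13 ft³ → storage unit 2 (remaining 23 ft³)
25 ft³ → storage unit 4 (remaining 30 ft³)
23 ft³ → storage unit 2 (remaining 0 ft³)
95 ft³ → storage unit 5 (remaining 5 ft³)
73 ft³ → storage unit 6 (remaining 27 ft³)
53 ft³ → storage unit 7 (remaining 47 ft³)
91 ft³ → storage unit 8 (remaining 9 ft³)
19 ft³ → storage unit 4 (remaining 11 ft³)
15 ft³ → storage unit 6 (remaining 12 ft³)
77 ft³ → storage unit 9 (remaining 23 ft³)
19 ft³ → storage unit 7 (remaining 28 ft³)
9 storage units × 100 ft³ = 900 ft³; used 787 ft³; unused 113 ft³.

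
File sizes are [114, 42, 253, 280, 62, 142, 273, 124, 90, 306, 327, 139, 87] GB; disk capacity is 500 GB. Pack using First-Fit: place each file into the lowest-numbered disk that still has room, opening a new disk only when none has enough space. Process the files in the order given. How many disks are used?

5

Put 114 GB in disk 1; 386 GB remain.
Put 42 GB in disk 1; 344 GB remain.
Put 253 GB in disk 1; 91 GB remain.
Put 280 GB in disk 2; 220 GB remain.
Put 62 GB in disk 1; 29 GB remain.
Put 142 GB in disk 2; 78 GB remain.
Put 273 GB in disk 3; 227 GB remain.
Put 124 GB in disk 3; 103 GB remain.
Put 90 GB in disk 3; 13 GB remain.
Put 306 GB in disk 4; 194 GB remain.
Put 327 GB in disk 5; 173 GB remain.
Put 139 GB in disk 4; 55 GB remain.
Put 87 GB in disk 5; 86 GB remain.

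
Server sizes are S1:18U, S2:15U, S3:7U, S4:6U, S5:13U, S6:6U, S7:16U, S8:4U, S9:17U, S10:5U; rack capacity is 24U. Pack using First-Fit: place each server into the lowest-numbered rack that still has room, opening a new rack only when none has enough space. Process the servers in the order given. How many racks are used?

5 racks

rack 1: place S1 (18U), 6U left
rack 2: place S2 (15U), 9U left
rack 2: place S3 (7U), 2U left
rack 1: place S4 (6U), 0U left
rack 3: place S5 (13U), 11U left
rack 3: place S6 (6U), 5U left
rack 4: place S7 (16U), 8U left
rack 3: place S8 (4U), 1U left
rack 5: place S9 (17U), 7U left
rack 4: place S10 (5U), 3U left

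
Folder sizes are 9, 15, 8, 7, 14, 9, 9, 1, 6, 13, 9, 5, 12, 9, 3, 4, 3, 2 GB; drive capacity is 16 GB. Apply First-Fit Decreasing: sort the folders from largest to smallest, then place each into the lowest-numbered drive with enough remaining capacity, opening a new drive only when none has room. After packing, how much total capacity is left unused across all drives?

Sorted descending: 15, 14, 13, 12, 9, 9, 9, 9, 9, 8, 7, 6, 5, 4, 3, 3, 2, 1.
drive 1: place 15 GB, 1 GB left
drive 2: place 14 GB, 2 GB left
drive 3: place 13 GB, 3 GB left
drive 4: place 12 GB, 4 GB left
drive 5: place 9 GB, 7 GB left
drive 6: place 9 GB, 7 GB left
drive 7: place 9 GB, 7 GB left
drive 8: place 9 GB, 7 GB left
drive 9: place 9 GB, 7 GB left
drive 10: place 8 GB, 8 GB left
drive 5: place 7 GB, 0 GB left
drive 6: place 6 GB, 1 GB left
drive 7: place 5 GB, 2 GB left
drive 4: place 4 GB, 0 GB left
drive 3: place 3 GB, 0 GB left
drive 8: place 3 GB, 4 GB left
drive 2: place 2 GB, 0 GB left
drive 1: place 1 GB, 0 GB left
10 drives × 16 GB = 160 GB; used 138 GB; unused 22 GB.

22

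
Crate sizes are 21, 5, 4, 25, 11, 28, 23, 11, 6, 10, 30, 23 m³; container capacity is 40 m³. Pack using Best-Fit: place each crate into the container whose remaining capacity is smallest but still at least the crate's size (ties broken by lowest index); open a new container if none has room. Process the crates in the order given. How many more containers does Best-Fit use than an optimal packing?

0

Best-Fit: [21,5,4,6] [25,11] [28,11] [23,10] [30] [23] → 6 containers.
6 crates exceed 20 m³ (half the capacity), and no two of those can share a container, so at least 6 containers are needed.
So 6 is already optimal.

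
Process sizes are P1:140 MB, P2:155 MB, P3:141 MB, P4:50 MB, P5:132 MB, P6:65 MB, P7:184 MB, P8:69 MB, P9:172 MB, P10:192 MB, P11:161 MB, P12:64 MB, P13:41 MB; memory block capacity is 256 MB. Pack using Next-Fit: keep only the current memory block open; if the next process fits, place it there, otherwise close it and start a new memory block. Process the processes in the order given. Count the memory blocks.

Put P1 (140 MB) in memory block 1; 116 MB remain.
Put P2 (155 MB) in memory block 2; 101 MB remain.
Put P3 (141 MB) in memory block 3; 115 MB remain.
Put P4 (50 MB) in memory block 3; 65 MB remain.
Put P5 (132 MB) in memory block 4; 124 MB remain.
Put P6 (65 MB) in memory block 4; 59 MB remain.
Put P7 (184 MB) in memory block 5; 72 MB remain.
Put P8 (69 MB) in memory block 5; 3 MB remain.
Put P9 (172 MB) in memory block 6; 84 MB remain.
Put P10 (192 MB) in memory block 7; 64 MB remain.
Put P11 (161 MB) in memory block 8; 95 MB remain.
Put P12 (64 MB) in memory block 8; 31 MB remain.
Put P13 (41 MB) in memory block 9; 215 MB remain.

9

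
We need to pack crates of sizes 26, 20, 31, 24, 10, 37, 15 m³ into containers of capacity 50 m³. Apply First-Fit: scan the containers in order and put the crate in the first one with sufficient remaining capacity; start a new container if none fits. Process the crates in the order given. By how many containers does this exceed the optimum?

First-Fit: [26,20] [31,10] [24,15] [37] → 4 containers.
Total size 163 m³; any packing needs at least ⌈163/50⌉ = 4 containers.
So 4 is already optimal.

0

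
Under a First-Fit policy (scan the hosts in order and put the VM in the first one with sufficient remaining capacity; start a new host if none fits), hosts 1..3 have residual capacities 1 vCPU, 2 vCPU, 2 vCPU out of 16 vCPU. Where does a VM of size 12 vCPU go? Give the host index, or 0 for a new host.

0

No host has ≥ 12 vCPU free, so a new host is opened.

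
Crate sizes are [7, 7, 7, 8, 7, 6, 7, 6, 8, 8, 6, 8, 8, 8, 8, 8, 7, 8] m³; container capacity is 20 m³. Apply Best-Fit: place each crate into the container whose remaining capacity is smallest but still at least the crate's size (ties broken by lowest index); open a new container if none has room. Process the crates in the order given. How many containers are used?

8

Put 7 m³ in container 1; 13 m³ remain.
Put 7 m³ in container 1; 6 m³ remain.
Put 7 m³ in container 2; 13 m³ remain.
Put 8 m³ in container 2; 5 m³ remain.
Put 7 m³ in container 3; 13 m³ remain.
Put 6 m³ in container 1; 0 m³ remain.
Put 7 m³ in container 3; 6 m³ remain.
Put 6 m³ in container 3; 0 m³ remain.
Put 8 m³ in container 4; 12 m³ remain.
Put 8 m³ in container 4; 4 m³ remain.
Put 6 m³ in container 5; 14 m³ remain.
Put 8 m³ in container 5; 6 m³ remain.
Put 8 m³ in container 6; 12 m³ remain.
Put 8 m³ in container 6; 4 m³ remain.
Put 8 m³ in container 7; 12 m³ remain.
Put 8 m³ in container 7; 4 m³ remain.
Put 7 m³ in container 8; 13 m³ remain.
Put 8 m³ in container 8; 5 m³ remain.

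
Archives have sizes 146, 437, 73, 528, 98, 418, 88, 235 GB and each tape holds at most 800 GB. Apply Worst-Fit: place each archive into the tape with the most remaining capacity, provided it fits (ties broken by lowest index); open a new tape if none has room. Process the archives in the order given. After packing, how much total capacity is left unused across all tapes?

tape 1: place 146 GB, 654 GB left
tape 1: place 437 GB, 217 GB left
tape 1: place 73 GB, 144 GB left
tape 2: place 528 GB, 272 GB left
tape 2: place 98 GB, 174 GB left
tape 3: place 418 GB, 382 GB left
tape 3: place 88 GB, 294 GB left
tape 3: place 235 GB, 59 GB left
3 tapes × 800 GB = 2400 GB; used 2023 GB; unused 377 GB.

377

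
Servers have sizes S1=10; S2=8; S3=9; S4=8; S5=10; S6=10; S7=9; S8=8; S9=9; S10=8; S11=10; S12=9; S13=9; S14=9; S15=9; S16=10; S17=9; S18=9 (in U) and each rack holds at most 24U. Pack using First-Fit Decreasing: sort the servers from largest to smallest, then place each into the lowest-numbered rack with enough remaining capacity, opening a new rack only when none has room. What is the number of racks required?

Sorted descending: 10, 10, 10, 10, 10, 9, 9, 9, 9, 9, 9, 9, 9, 9, 8, 8, 8, 8.
rack 1: place 10U, 14U left
rack 1: place 10U, 4U left
rack 2: place 10U, 14U left
rack 2: place 10U, 4U left
rack 3: place 10U, 14U left
rack 3: place 9U, 5U left
rack 4: place 9U, 15U left
rack 4: place 9U, 6U left
rack 5: place 9U, 15U left
rack 5: place 9U, 6U left
rack 6: place 9U, 15U left
rack 6: place 9U, 6U left
rack 7: place 9U, 15U left
rack 7: place 9U, 6U left
rack 8: place 8U, 16U left
rack 8: place 8U, 8U left
rack 8: place 8U, 0U left
rack 9: place 8U, 16U left
Final racks: [10,10] [10,10] [10,9] [9,9] [9,9] [9,9] [9,9] [8,8,8] [8].

9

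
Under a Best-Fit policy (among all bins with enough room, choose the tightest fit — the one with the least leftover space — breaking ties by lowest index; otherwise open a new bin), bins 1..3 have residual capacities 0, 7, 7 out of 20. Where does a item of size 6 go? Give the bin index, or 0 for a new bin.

2

Bins with room: bin 2 (7), bin 3 (7).
Tightest fit is bin 2 with 7 free.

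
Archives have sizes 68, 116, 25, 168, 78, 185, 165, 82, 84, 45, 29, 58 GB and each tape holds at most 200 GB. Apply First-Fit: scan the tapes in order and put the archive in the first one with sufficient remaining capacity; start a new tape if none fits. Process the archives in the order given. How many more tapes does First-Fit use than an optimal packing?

0

First-Fit: [68,116] [25,168] [78,82,29] [185] [165] [84,45,58] → 6 tapes.
Total size 1103 GB; any packing needs at least ⌈1103/200⌉ = 6 tapes.
So 6 is already optimal.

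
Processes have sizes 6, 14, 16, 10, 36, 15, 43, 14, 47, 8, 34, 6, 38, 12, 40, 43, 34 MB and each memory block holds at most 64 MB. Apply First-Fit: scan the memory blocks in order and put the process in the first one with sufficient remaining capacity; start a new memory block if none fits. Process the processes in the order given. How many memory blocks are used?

9

6 MB → memory block 1 (remaining 58 MB)
14 MB → memory block 1 (remaining 44 MB)
16 MB → memory block 1 (remaining 28 MB)
10 MB → memory block 1 (remaining 18 MB)
36 MB → memory block 2 (remaining 28 MB)
15 MB → memory block 1 (remaining 3 MB)
43 MB → memory block 3 (remaining 21 MB)
14 MB → memory block 2 (remaining 14 MB)
47 MB → memory block 4 (remaining 17 MB)
8 MB → memory block 2 (remaining 6 MB)
34 MB → memory block 5 (remaining 30 MB)
6 MB → memory block 2 (remaining 0 MB)
38 MB → memory block 6 (remaining 26 MB)
12 MB → memory block 3 (remaining 9 MB)
40 MB → memory block 7 (remaining 24 MB)
43 MB → memory block 8 (remaining 21 MB)
34 MB → memory block 9 (remaining 30 MB)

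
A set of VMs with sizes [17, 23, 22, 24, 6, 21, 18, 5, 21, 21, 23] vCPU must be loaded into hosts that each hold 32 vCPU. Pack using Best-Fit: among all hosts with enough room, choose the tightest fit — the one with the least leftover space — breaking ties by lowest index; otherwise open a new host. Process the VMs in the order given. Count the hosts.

host 1: place 17 vCPU, 15 vCPU left
host 2: place 23 vCPU, 9 vCPU left
host 3: place 22 vCPU, 10 vCPU left
host 4: place 24 vCPU, 8 vCPU left
host 4: place 6 vCPU, 2 vCPU left
host 5: place 21 vCPU, 11 vCPU left
host 6: place 18 vCPU, 14 vCPU left
host 2: place 5 vCPU, 4 vCPU left
host 7: place 21 vCPU, 11 vCPU left
host 8: place 21 vCPU, 11 vCPU left
host 9: place 23 vCPU, 9 vCPU left

9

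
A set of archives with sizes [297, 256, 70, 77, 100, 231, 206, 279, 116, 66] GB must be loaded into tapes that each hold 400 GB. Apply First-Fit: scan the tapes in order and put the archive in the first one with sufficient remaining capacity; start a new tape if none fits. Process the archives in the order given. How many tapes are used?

5 tapes

tape 1: place 297 GB, 103 GB left
tape 2: place 256 GB, 144 GB left
tape 1: place 70 GB, 33 GB left
tape 2: place 77 GB, 67 GB left
tape 3: place 100 GB, 300 GB left
tape 3: place 231 GB, 69 GB left
tape 4: place 206 GB, 194 GB left
tape 5: place 279 GB, 121 GB left
tape 4: place 116 GB, 78 GB left
tape 2: place 66 GB, 1 GB left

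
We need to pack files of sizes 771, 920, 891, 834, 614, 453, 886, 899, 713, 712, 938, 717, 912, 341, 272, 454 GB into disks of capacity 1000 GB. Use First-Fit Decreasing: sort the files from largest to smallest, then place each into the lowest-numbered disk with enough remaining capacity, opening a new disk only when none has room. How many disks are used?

Sorted descending: 938, 920, 912, 899, 891, 886, 834, 771, 717, 713, 712, 614, 454, 453, 341, 272.
disk 1: place 938 GB, 62 GB left
disk 2: place 920 GB, 80 GB left
disk 3: place 912 GB, 88 GB left
disk 4: place 899 GB, 101 GB left
disk 5: place 891 GB, 109 GB left
disk 6: place 886 GB, 114 GB left
disk 7: place 834 GB, 166 GB left
disk 8: place 771 GB, 229 GB left
disk 9: place 717 GB, 283 GB left
disk 10: place 713 GB, 287 GB left
disk 11: place 712 GB, 288 GB left
disk 12: place 614 GB, 386 GB left
disk 13: place 454 GB, 546 GB left
disk 13: place 453 GB, 93 GB left
disk 12: place 341 GB, 45 GB left
disk 9: place 272 GB, 11 GB left

13 disks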